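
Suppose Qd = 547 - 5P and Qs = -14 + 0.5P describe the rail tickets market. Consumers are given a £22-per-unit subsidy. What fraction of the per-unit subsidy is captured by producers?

Pre-subsidy: 547 - 5P = -14 + 0.5P gives P* = 102, Q* = 37.
With the rebate, buyers effectively pay Pb = Ps − 22, where Ps is the price sellers receive.
Demand in terms of Ps becomes Qd = 547 − 5(Ps − 22) = 657 - 5Ps. Setting this equal to supply: 657 - 5Ps = -14 + 0.5Ps, so Ps = 122.
Buyers pay Pb = 122 − 22 = 100; Q' = -14 + 0.5·122 = 47.
Buyers' price falls by P* − Pb = 102 − 100 = 2; sellers' price rises by Ps − P* = 122 − 102 = 20.
So producers capture 20/22 = 10/11 of each unit of subsidy.

Producer share = 10/11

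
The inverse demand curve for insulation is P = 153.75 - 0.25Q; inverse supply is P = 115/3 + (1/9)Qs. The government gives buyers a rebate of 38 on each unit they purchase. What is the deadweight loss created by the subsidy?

Deadweight loss = 25992/13

Pre-subsidy: 153.75 - 0.25Q = 115/3 + (1/9)Q gives Q* = 4155/13 and P* = 960/13.
With the rebate, buyers effectively pay Pb = Ps − 38, where Ps is the price sellers receive.
On the curves, Pb = 153.75 - 0.25Q and Ps = 115/3 + (1/9)Q; the wedge Ps − Pb = 38 gives 115/3 + (1/9)Q − (153.75 - 0.25Q) = 38, so Q' = 5523/13.
Then Pb = 153.75 − 0.25·(5523/13) = 618/13 and Ps = 115/3 + (1/9)·(5523/13) = 1112/13.
The subsidy expands output by 5523/13 − 4155/13 = 1368/13 past the efficient level; on those units the gap between marginal cost and willingness to pay runs from 0 up to 38.
DWL = ½ × 38 × 1368/13 = 25992/13.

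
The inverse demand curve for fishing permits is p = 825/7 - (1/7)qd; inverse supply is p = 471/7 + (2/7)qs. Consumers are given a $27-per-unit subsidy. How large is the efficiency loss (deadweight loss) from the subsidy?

Pre-subsidy: 825/7 - (1/7)q = 471/7 + (2/7)q gives q* = 118 and p* = 101.
With the rebate, buyers effectively pay pb = ps − 27, where ps is the price sellers receive.
On the curves, pb = 825/7 - (1/7)q and ps = 471/7 + (2/7)q; the wedge ps − pb = 27 gives 471/7 + (2/7)q − (825/7 - (1/7)q) = 27, so q' = 181.
Then pb = 825/7 − (1/7)·181 = 92 and ps = 471/7 + (2/7)·181 = 119.
The subsidy expands output by 181 − 118 = 63 past the efficient level; on those units the gap between marginal cost and willingness to pay runs from 0 up to 27.
DWL = ½ × 27 × 63 = 850.5.

Deadweight loss = $850.5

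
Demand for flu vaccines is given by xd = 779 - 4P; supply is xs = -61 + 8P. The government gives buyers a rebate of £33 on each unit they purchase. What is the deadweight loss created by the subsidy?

Pre-subsidy: 779 - 4P = -61 + 8P gives P* = 70, x* = 499.
With the rebate, buyers effectively pay Pb = Ps − 33, where Ps is the price sellers receive.
Demand in terms of Ps becomes xd = 779 − 4(Ps − 33) = 911 - 4Ps. Setting this equal to supply: 911 - 4Ps = -61 + 8Ps, so Ps = 81.
Buyers pay Pb = 81 − 33 = 48; x' = -61 + 8·81 = 587.
The subsidy expands output by 587 − 499 = 88 past the efficient level; on those units the gap between marginal cost and willingness to pay runs from 0 up to 33.
DWL = ½ × 33 × 88 = 1452.

Deadweight loss = £1452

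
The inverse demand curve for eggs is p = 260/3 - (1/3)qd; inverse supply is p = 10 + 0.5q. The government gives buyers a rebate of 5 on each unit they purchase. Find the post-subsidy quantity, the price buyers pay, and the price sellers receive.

q' = 98; buyers pay 54; sellers receive 59

Pre-subsidy: 260/3 - (1/3)q = 10 + 0.5q gives q* = 92 and p* = 56.
With the rebate, buyers effectively pay pb = ps − 5, where ps is the price sellers receive.
On the curves, pb = 260/3 - (1/3)q and ps = 10 + 0.5q; the wedge ps − pb = 5 gives 10 + 0.5q − (260/3 - (1/3)q) = 5, so q' = 98.
Then pb = 260/3 − (1/3)·98 = 54 and ps = 10 + 0.5·98 = 59.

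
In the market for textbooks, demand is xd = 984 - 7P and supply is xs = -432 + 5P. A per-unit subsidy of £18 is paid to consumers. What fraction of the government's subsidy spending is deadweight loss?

Pre-subsidy: 984 - 7P = -432 + 5P gives P* = 118, x* = 158.
With the rebate, buyers effectively pay Pb = Ps − 18, where Ps is the price sellers receive.
Demand in terms of Ps becomes xd = 984 − 7(Ps − 18) = 1110 - 7Ps. Setting this equal to supply: 1110 - 7Ps = -432 + 5Ps, so Ps = 128.5.
Buyers pay Pb = 128.5 − 18 = 110.5; x' = -432 + 5·128.5 = 210.5.
ΔCS = ½(158 + 210.5)(118 − 110.5) = 1381.875; ΔPS = ½(158 + 210.5)(128.5 − 118) = 1934.625.
Government spending = 18 × 210.5 = 3789.
DWL = ½ × 18 × (210.5 − 158) = 472.5; fraction = 472.5 / 3789 = 105/842.

DWL / government spending = 105/842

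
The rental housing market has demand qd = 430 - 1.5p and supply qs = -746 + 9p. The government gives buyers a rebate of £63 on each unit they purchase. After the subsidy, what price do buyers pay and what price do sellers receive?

Buyers pay £58; sellers receive £121

Pre-subsidy: 430 - 1.5p = -746 + 9p gives p* = 112, q* = 262.
With the rebate, buyers effectively pay pb = ps − 63, where ps is the price sellers receive.
Demand in terms of ps becomes qd = 430 − 1.5(ps − 63) = 524.5 - 1.5ps. Setting this equal to supply: 524.5 - 1.5ps = -746 + 9ps, so ps = 121.
Buyers pay pb = 121 − 63 = 58; q' = -746 + 9·121 = 343.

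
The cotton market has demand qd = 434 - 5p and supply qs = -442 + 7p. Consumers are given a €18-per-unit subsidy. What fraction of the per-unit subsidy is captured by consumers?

Consumer share = 7/12

Pre-subsidy: 434 - 5p = -442 + 7p gives p* = 73, q* = 69.
With the rebate, buyers effectively pay pb = ps − 18, where ps is the price sellers receive.
Demand in terms of ps becomes qd = 434 − 5(ps − 18) = 524 - 5ps. Setting this equal to supply: 524 - 5ps = -442 + 7ps, so ps = 80.5.
Buyers pay pb = 80.5 − 18 = 62.5; q' = -442 + 7·80.5 = 121.5.
Buyers' price falls by p* − pb = 73 − 62.5 = 10.5; sellers' price rises by ps − p* = 80.5 − 73 = 7.5.
So consumers capture 10.5/18 = 7/12 of each unit of subsidy.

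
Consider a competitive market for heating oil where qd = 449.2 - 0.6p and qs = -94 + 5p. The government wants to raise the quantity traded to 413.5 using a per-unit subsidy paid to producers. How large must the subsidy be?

Required subsidy s = 42 per unit

At q = 413.5, invert demand for the buyer price: pb = (449.2 − 413.5)/0.6 = 59.5; invert supply for the seller price: ps = (413.5 − (-94))/5 = 101.5.
The subsidy must fill the gap: s = ps − pb = 101.5 − 59.5 = 42.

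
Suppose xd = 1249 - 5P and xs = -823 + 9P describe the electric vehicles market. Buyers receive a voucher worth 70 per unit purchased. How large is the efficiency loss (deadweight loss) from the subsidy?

Deadweight loss = 7875

Pre-subsidy: 1249 - 5P = -823 + 9P gives P* = 148, x* = 509.
With the rebate, buyers effectively pay Pb = Ps − 70, where Ps is the price sellers receive.
Demand in terms of Ps becomes xd = 1249 − 5(Ps − 70) = 1599 - 5Ps. Setting this equal to supply: 1599 - 5Ps = -823 + 9Ps, so Ps = 173.
Buyers pay Pb = 173 − 70 = 103; x' = -823 + 9·173 = 734.
The subsidy expands output by 734 − 509 = 225 past the efficient level; on those units the gap between marginal cost and willingness to pay runs from 0 up to 70.
DWL = ½ × 70 × 225 = 7875.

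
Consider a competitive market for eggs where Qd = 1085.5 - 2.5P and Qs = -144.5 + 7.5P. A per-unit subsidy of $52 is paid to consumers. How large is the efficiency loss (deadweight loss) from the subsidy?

Deadweight loss = $2535

Pre-subsidy: 1085.5 - 2.5P = -144.5 + 7.5P gives P* = 123, Q* = 778.
With the rebate, buyers effectively pay Pb = Ps − 52, where Ps is the price sellers receive.
Demand in terms of Ps becomes Qd = 1085.5 − 2.5(Ps − 52) = 1215.5 - 2.5Ps. Setting this equal to supply: 1215.5 - 2.5Ps = -144.5 + 7.5Ps, so Ps = 136.
Buyers pay Pb = 136 − 52 = 84; Q' = -144.5 + 7.5·136 = 875.5.
The subsidy expands output by 875.5 − 778 = 97.5 past the efficient level; on those units the gap between marginal cost and willingness to pay runs from 0 up to 52.
DWL = ½ × 52 × 97.5 = 2535.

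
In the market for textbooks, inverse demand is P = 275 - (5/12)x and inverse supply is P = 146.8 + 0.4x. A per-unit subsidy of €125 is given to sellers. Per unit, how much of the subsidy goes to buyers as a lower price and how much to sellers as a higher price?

Pre-subsidy: 275 - (5/12)x = 146.8 + 0.4x gives x* = 7692/49 and P* = 10270/49.
With the subsidy, sellers receive Ps = Pb + 125 for each unit, where Pb is the price buyers pay.
On the curves, Pb = 275 - (5/12)x and Ps = 146.8 + 0.4x; the wedge Ps − Pb = 125 gives 146.8 + 0.4x − (275 - (5/12)x) = 125, so x' = 15192/49.
Then Pb = 275 − (5/12)·(15192/49) = 7145/49 and Ps = 146.8 + 0.4·(15192/49) = 13270/49.
Buyers' price falls by P* − Pb = 10270/49 − 7145/49 = 3125/49; sellers' price rises by Ps − P* = 13270/49 − 10270/49 = 3000/49.

Buyers gain 3125/49 per unit; sellers gain 3000/49 per unit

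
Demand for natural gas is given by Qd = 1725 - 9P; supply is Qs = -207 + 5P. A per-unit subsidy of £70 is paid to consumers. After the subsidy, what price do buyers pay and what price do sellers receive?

Buyers pay £113; sellers receive £183

Pre-subsidy: 1725 - 9P = -207 + 5P gives P* = 138, Q* = 483.
With the rebate, buyers effectively pay Pb = Ps − 70, where Ps is the price sellers receive.
Demand in terms of Ps becomes Qd = 1725 − 9(Ps − 70) = 2355 - 9Ps. Setting this equal to supply: 2355 - 9Ps = -207 + 5Ps, so Ps = 183.
Buyers pay Pb = 183 − 70 = 113; Q' = -207 + 5·183 = 708.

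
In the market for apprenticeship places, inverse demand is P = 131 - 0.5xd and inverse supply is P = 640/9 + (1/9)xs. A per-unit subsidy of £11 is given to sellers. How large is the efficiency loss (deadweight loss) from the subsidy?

Deadweight loss = £99

Pre-subsidy: 131 - 0.5x = 640/9 + (1/9)x gives x* = 98 and P* = 82.
With the subsidy, sellers receive Ps = Pb + 11 for each unit, where Pb is the price buyers pay.
On the curves, Pb = 131 - 0.5x and Ps = 640/9 + (1/9)x; the wedge Ps − Pb = 11 gives 640/9 + (1/9)x − (131 - 0.5x) = 11, so x' = 116.
Then Pb = 131 − 0.5·116 = 73 and Ps = 640/9 + (1/9)·116 = 84.
The subsidy expands output by 116 − 98 = 18 past the efficient level; on those units the gap between marginal cost and willingness to pay runs from 0 up to 11.
DWL = ½ × 11 × 18 = 99.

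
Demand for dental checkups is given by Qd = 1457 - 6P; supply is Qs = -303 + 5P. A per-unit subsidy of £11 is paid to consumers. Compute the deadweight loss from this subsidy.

Pre-subsidy: 1457 - 6P = -303 + 5P gives P* = 160, Q* = 497.
With the rebate, buyers effectively pay Pb = Ps − 11, where Ps is the price sellers receive.
Demand in terms of Ps becomes Qd = 1457 − 6(Ps − 11) = 1523 - 6Ps. Setting this equal to supply: 1523 - 6Ps = -303 + 5Ps, so Ps = 166.
Buyers pay Pb = 166 − 11 = 155; Q' = -303 + 5·166 = 527.
The subsidy expands output by 527 − 497 = 30 past the efficient level; on those units the gap between marginal cost and willingness to pay runs from 0 up to 11.
DWL = ½ × 11 × 30 = 165.

Deadweight loss = £165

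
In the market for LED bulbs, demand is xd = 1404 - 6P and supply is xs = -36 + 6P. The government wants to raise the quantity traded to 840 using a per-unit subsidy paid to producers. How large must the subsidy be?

At x = 840, invert demand for the buyer price: Pb = (1404 − 840)/6 = 94; invert supply for the seller price: Ps = (840 − (-36))/6 = 146.
The subsidy must fill the gap: s = Ps − Pb = 146 − 94 = 52.

Required subsidy s = 52 per unit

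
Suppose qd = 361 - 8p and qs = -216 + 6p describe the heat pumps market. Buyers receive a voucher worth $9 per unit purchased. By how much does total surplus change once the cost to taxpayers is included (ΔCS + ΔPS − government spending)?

Net change in total surplus = -972/7

Pre-subsidy: 361 - 8p = -216 + 6p gives p* = 577/14, q* = 219/7.
With the rebate, buyers effectively pay pb = ps − 9, where ps is the price sellers receive.
Demand in terms of ps becomes qd = 361 − 8(ps − 9) = 433 - 8ps. Setting this equal to supply: 433 - 8ps = -216 + 6ps, so ps = 649/14.
Buyers pay pb = 649/14 − 9 = 523/14; q' = -216 + 6·(649/14) = 435/7.
ΔCS = ½(219/7 + 435/7)(577/14 − 523/14) = 8829/49; ΔPS = ½(219/7 + 435/7)(649/14 − 577/14) = 11772/49.
Government spending = 9 × 435/7 = 3915/7.
Net change = 8829/49 + 11772/49 − 3915/7 = -972/7. The loss equals the DWL triangle ½·9·216/7.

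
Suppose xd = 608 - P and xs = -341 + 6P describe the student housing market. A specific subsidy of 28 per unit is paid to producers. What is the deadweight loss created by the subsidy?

Deadweight loss = 336

Pre-subsidy: 608 - P = -341 + 6P gives P* = 949/7, x* = 3307/7.
With the subsidy, sellers receive Ps = Pb + 28 for each unit, where Pb is the price buyers pay.
Supply in terms of Pb becomes xs = -341 + 6(Pb + 28) = -173 + 6Pb. Setting this equal to demand: 608 - Pb = -173 + 6Pb, so Pb = 781/7.
Sellers receive Ps = 781/7 + 28 = 977/7; x' = 608 − 1·(781/7) = 3475/7.
The subsidy expands output by 3475/7 − 3307/7 = 24 past the efficient level; on those units the gap between marginal cost and willingness to pay runs from 0 up to 28.
DWL = ½ × 28 × 24 = 336.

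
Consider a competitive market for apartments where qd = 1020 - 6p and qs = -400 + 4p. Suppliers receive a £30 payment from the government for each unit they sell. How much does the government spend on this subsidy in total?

Pre-subsidy: 1020 - 6p = -400 + 4p gives p* = 142, q* = 168.
With the subsidy, sellers receive ps = pb + 30 for each unit, where pb is the price buyers pay.
Supply in terms of pb becomes qs = -400 + 4(pb + 30) = -280 + 4pb. Setting this equal to demand: 1020 - 6pb = -280 + 4pb, so pb = 130.
Sellers receive ps = 130 + 30 = 160; q' = 1020 − 6·130 = 240.
Government outlay = subsidy × quantity = 30 × 240 = 7200.

Government cost = £7200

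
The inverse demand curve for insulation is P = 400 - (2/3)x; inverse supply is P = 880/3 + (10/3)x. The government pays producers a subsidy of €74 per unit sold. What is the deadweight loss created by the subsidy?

Deadweight loss = €684.5

Pre-subsidy: 400 - (2/3)x = 880/3 + (10/3)x gives x* = 80/3 and P* = 3440/9.
With the subsidy, sellers receive Ps = Pb + 74 for each unit, where Pb is the price buyers pay.
On the curves, Pb = 400 - (2/3)x and Ps = 880/3 + (10/3)x; the wedge Ps − Pb = 74 gives 880/3 + (10/3)x − (400 - (2/3)x) = 74, so x' = 271/6.
Then Pb = 400 − (2/3)·(271/6) = 3329/9 and Ps = 880/3 + (10/3)·(271/6) = 3995/9.
The subsidy expands output by 271/6 − 80/3 = 18.5 past the efficient level; on those units the gap between marginal cost and willingness to pay runs from 0 up to 74.
DWL = ½ × 74 × 18.5 = 684.5.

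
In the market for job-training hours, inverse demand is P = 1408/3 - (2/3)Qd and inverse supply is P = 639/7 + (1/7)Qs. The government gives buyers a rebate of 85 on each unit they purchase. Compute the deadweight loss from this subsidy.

Deadweight loss = 4462.5

Pre-subsidy: 1408/3 - (2/3)Q = 639/7 + (1/7)Q gives Q* = 467 and P* = 158.
With the rebate, buyers effectively pay Pb = Ps − 85, where Ps is the price sellers receive.
On the curves, Pb = 1408/3 - (2/3)Q and Ps = 639/7 + (1/7)Q; the wedge Ps − Pb = 85 gives 639/7 + (1/7)Q − (1408/3 - (2/3)Q) = 85, so Q' = 572.
Then Pb = 1408/3 − (2/3)·572 = 88 and Ps = 639/7 + (1/7)·572 = 173.
The subsidy expands output by 572 − 467 = 105 past the efficient level; on those units the gap between marginal cost and willingness to pay runs from 0 up to 85.
DWL = ½ × 85 × 105 = 4462.5.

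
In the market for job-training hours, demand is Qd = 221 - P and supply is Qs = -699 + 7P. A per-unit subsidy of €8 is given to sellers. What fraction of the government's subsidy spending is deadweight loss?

DWL / government spending = 7/226

Pre-subsidy: 221 - P = -699 + 7P gives P* = 115, Q* = 106.
With the subsidy, sellers receive Ps = Pb + 8 for each unit, where Pb is the price buyers pay.
Supply in terms of Pb becomes Qs = -699 + 7(Pb + 8) = -643 + 7Pb. Setting this equal to demand: 221 - Pb = -643 + 7Pb, so Pb = 108.
Sellers receive Ps = 108 + 8 = 116; Q' = 221 − 1·108 = 113.
ΔCS = ½(106 + 113)(115 − 108) = 766.5; ΔPS = ½(106 + 113)(116 − 115) = 109.5.
Government spending = 8 × 113 = 904.
DWL = ½ × 8 × (113 − 106) = 28; fraction = 28 / 904 = 7/226.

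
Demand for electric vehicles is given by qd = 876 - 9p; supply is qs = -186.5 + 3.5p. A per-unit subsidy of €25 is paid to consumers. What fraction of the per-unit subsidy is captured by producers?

Pre-subsidy: 876 - 9p = -186.5 + 3.5p gives p* = 85, q* = 111.
With the rebate, buyers effectively pay pb = ps − 25, where ps is the price sellers receive.
Demand in terms of ps becomes qd = 876 − 9(ps − 25) = 1101 - 9ps. Setting this equal to supply: 1101 - 9ps = -186.5 + 3.5ps, so ps = 103.
Buyers pay pb = 103 − 25 = 78; q' = -186.5 + 3.5·103 = 174.
Buyers' price falls by p* − pb = 85 − 78 = 7; sellers' price rises by ps − p* = 103 − 85 = 18.
So producers capture 18/25 = 0.72 of each unit of subsidy.

Producer share = 0.72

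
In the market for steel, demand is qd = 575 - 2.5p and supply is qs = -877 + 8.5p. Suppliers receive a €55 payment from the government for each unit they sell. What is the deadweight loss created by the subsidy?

Pre-subsidy: 575 - 2.5p = -877 + 8.5p gives p* = 132, q* = 245.
With the subsidy, sellers receive ps = pb + 55 for each unit, where pb is the price buyers pay.
Supply in terms of pb becomes qs = -877 + 8.5(pb + 55) = -409.5 + 8.5pb. Setting this equal to demand: 575 - 2.5pb = -409.5 + 8.5pb, so pb = 89.5.
Sellers receive ps = 89.5 + 55 = 144.5; q' = 575 − 2.5·89.5 = 351.25.
The subsidy expands output by 351.25 − 245 = 106.25 past the efficient level; on those units the gap between marginal cost and willingness to pay runs from 0 up to 55.
DWL = ½ × 55 × 106.25 = 2921.875.

Deadweight loss = €2921.875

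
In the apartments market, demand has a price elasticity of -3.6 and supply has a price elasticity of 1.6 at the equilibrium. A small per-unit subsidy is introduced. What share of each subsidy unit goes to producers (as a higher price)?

Producer share = 9/13

For a small subsidy around the equilibrium, the benefit split depends on the relative slopes, which at a point are proportional to the elasticities.
Buyer share = εs/(εs + |εd|) = 1.6/(1.6 + 3.6) = 4/13; seller share = |εd|/(εs + |εd|) = 9/13.
So producers capture 9/13 of the subsidy.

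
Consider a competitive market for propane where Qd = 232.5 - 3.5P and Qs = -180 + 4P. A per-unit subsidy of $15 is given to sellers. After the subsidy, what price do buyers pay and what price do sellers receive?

Pre-subsidy: 232.5 - 3.5P = -180 + 4P gives P* = 55, Q* = 40.
With the subsidy, sellers receive Ps = Pb + 15 for each unit, where Pb is the price buyers pay.
Supply in terms of Pb becomes Qs = -180 + 4(Pb + 15) = -120 + 4Pb. Setting this equal to demand: 232.5 - 3.5Pb = -120 + 4Pb, so Pb = 47.
Sellers receive Ps = 47 + 15 = 62; Q' = 232.5 − 3.5·47 = 68.

Buyers pay $47; sellers receive $62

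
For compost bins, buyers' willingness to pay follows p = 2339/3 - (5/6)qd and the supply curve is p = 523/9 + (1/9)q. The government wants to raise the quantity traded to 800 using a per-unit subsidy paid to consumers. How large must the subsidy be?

At q = 800, from the demand curve buyers pay pb = 2339/3 − (5/6)·800 = 113; from the supply curve sellers need ps = 523/9 + (1/9)·800 = 147.
The subsidy must fill the gap: s = ps − pb = 147 − 113 = 34.

Required subsidy s = 34 per unit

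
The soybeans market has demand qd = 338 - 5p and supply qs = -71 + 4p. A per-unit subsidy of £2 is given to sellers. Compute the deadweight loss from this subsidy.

Deadweight loss = 40/9

Pre-subsidy: 338 - 5p = -71 + 4p gives p* = 409/9, q* = 997/9.
With the subsidy, sellers receive ps = pb + 2 for each unit, where pb is the price buyers pay.
Supply in terms of pb becomes qs = -71 + 4(pb + 2) = -63 + 4pb. Setting this equal to demand: 338 - 5pb = -63 + 4pb, so pb = 401/9.
Sellers receive ps = 401/9 + 2 = 419/9; q' = 338 − 5·(401/9) = 1037/9.
The subsidy expands output by 1037/9 − 997/9 = 40/9 past the efficient level; on those units the gap between marginal cost and willingness to pay runs from 0 up to 2.
DWL = ½ × 2 × 40/9 = 40/9.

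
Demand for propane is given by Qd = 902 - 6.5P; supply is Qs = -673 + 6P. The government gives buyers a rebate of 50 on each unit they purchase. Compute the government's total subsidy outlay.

Government cost = 11950

Pre-subsidy: 902 - 6.5P = -673 + 6P gives P* = 126, Q* = 83.
With the rebate, buyers effectively pay Pb = Ps − 50, where Ps is the price sellers receive.
Demand in terms of Ps becomes Qd = 902 − 6.5(Ps − 50) = 1227 - 6.5Ps. Setting this equal to supply: 1227 - 6.5Ps = -673 + 6Ps, so Ps = 152.
Buyers pay Pb = 152 − 50 = 102; Q' = -673 + 6·152 = 239.
Government outlay = subsidy × quantity = 50 × 239 = 11950.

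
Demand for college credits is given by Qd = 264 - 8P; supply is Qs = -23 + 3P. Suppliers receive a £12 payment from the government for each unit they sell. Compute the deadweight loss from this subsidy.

Deadweight loss = 1728/11

Pre-subsidy: 264 - 8P = -23 + 3P gives P* = 287/11, Q* = 608/11.
With the subsidy, sellers receive Ps = Pb + 12 for each unit, where Pb is the price buyers pay.
Supply in terms of Pb becomes Qs = -23 + 3(Pb + 12) = 13 + 3Pb. Setting this equal to demand: 264 - 8Pb = 13 + 3Pb, so Pb = 251/11.
Sellers receive Ps = 251/11 + 12 = 383/11; Q' = 264 − 8·(251/11) = 896/11.
The subsidy expands output by 896/11 − 608/11 = 288/11 past the efficient level; on those units the gap between marginal cost and willingness to pay runs from 0 up to 12.
DWL = ½ × 12 × 288/11 = 1728/11.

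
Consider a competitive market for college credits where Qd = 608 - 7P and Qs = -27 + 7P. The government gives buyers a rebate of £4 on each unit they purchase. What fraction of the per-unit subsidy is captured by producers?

Pre-subsidy: 608 - 7P = -27 + 7P gives P* = 635/14, Q* = 290.5.
With the rebate, buyers effectively pay Pb = Ps − 4, where Ps is the price sellers receive.
Demand in terms of Ps becomes Qd = 608 − 7(Ps − 4) = 636 - 7Ps. Setting this equal to supply: 636 - 7Ps = -27 + 7Ps, so Ps = 663/14.
Buyers pay Pb = 663/14 − 4 = 607/14; Q' = -27 + 7·(663/14) = 304.5.
Buyers' price falls by P* − Pb = 635/14 − 607/14 = 2; sellers' price rises by Ps − P* = 663/14 − 635/14 = 2.
So producers capture 2/4 = 0.5 of each unit of subsidy.

Producer share = 0.5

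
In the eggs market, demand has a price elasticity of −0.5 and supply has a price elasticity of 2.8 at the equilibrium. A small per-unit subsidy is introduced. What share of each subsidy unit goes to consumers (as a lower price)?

For a small subsidy around the equilibrium, the benefit split depends on the relative slopes, which at a point are proportional to the elasticities.
Buyer share = εs/(εs + |εd|) = 2.8/(2.8 + 0.5) = 28/33; seller share = |εd|/(εs + |εd|) = 5/33.

Consumer share = 28/33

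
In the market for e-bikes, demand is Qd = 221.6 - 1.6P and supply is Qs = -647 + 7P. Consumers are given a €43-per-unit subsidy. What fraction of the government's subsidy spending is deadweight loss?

Pre-subsidy: 221.6 - 1.6P = -647 + 7P gives P* = 101, Q* = 60.
With the rebate, buyers effectively pay Pb = Ps − 43, where Ps is the price sellers receive.
Demand in terms of Ps becomes Qd = 221.6 − 1.6(Ps − 43) = 290.4 - 1.6Ps. Setting this equal to supply: 290.4 - 1.6Ps = -647 + 7Ps, so Ps = 109.
Buyers pay Pb = 109 − 43 = 66; Q' = -647 + 7·109 = 116.
ΔCS = ½(60 + 116)(101 − 66) = 3080; ΔPS = ½(60 + 116)(109 − 101) = 704.
Government spending = 43 × 116 = 4988.
DWL = ½ × 43 × (116 − 60) = 1204; fraction = 1204 / 4988 = 7/29.

DWL / government spending = 7/29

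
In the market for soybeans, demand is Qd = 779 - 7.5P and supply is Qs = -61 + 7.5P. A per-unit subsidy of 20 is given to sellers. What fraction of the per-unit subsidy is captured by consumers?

Pre-subsidy: 779 - 7.5P = -61 + 7.5P gives P* = 56, Q* = 359.
With the subsidy, sellers receive Ps = Pb + 20 for each unit, where Pb is the price buyers pay.
Supply in terms of Pb becomes Qs = -61 + 7.5(Pb + 20) = 89 + 7.5Pb. Setting this equal to demand: 779 - 7.5Pb = 89 + 7.5Pb, so Pb = 46.
Sellers receive Ps = 46 + 20 = 66; Q' = 779 − 7.5·46 = 434.
Buyers' price falls by P* − Pb = 56 − 46 = 10; sellers' price rises by Ps − P* = 66 − 56 = 10.
So consumers capture 10/20 = 0.5 of each unit of subsidy.

Consumer share = 0.5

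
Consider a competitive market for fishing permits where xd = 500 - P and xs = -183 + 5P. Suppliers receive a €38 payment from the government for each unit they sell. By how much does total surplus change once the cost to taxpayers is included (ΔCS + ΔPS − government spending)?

Net change in total surplus = -1805/3

Pre-subsidy: 500 - P = -183 + 5P gives P* = 683/6, x* = 2317/6.
With the subsidy, sellers receive Ps = Pb + 38 for each unit, where Pb is the price buyers pay.
Supply in terms of Pb becomes xs = -183 + 5(Pb + 38) = 7 + 5Pb. Setting this equal to demand: 500 - Pb = 7 + 5Pb, so Pb = 493/6.
Sellers receive Ps = 493/6 + 38 = 721/6; x' = 500 − 1·(493/6) = 2507/6.
ΔCS = ½(2317/6 + 2507/6)(683/6 − 493/6) = 12730; ΔPS = ½(2317/6 + 2507/6)(721/6 − 683/6) = 2546.
Government spending = 38 × 2507/6 = 47633/3.
Net change = 12730 + 2546 − 47633/3 = -1805/3. The loss equals the DWL triangle ½·38·95/3.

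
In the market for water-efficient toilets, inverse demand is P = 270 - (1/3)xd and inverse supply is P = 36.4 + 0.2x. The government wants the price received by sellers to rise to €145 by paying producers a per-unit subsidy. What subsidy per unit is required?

Required subsidy s = €56 per unit

At a seller price of 145, quantity supplied is -182 + 5·145 = 543.
Buyers absorb 543 only when they pay Pb = 270 − (1/3)·543 = 89.
s = Ps − Pb = 145 − 89 = 56.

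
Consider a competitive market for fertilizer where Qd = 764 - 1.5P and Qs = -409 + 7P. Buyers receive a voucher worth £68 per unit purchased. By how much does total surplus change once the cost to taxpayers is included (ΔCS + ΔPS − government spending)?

Pre-subsidy: 764 - 1.5P = -409 + 7P gives P* = 138, Q* = 557.
With the rebate, buyers effectively pay Pb = Ps − 68, where Ps is the price sellers receive.
Demand in terms of Ps becomes Qd = 764 − 1.5(Ps − 68) = 866 - 1.5Ps. Setting this equal to supply: 866 - 1.5Ps = -409 + 7Ps, so Ps = 150.
Buyers pay Pb = 150 − 68 = 82; Q' = -409 + 7·150 = 641.
ΔCS = ½(557 + 641)(138 − 82) = 33544; ΔPS = ½(557 + 641)(150 − 138) = 7188.
Government spending = 68 × 641 = 43588.
Net change = 33544 + 7188 − 43588 = -2856. The loss equals the DWL triangle ½·68·84.

Net change in total surplus = -£2856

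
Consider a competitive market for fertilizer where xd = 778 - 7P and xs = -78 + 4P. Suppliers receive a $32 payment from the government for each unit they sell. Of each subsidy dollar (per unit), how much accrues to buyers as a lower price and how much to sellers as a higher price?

Pre-subsidy: 778 - 7P = -78 + 4P gives P* = 856/11, x* = 2566/11.
With the subsidy, sellers receive Ps = Pb + 32 for each unit, where Pb is the price buyers pay.
Supply in terms of Pb becomes xs = -78 + 4(Pb + 32) = 50 + 4Pb. Setting this equal to demand: 778 - 7Pb = 50 + 4Pb, so Pb = 728/11.
Sellers receive Ps = 728/11 + 32 = 1080/11; x' = 778 − 7·(728/11) = 3462/11.
Buyers' price falls by P* − Pb = 856/11 − 728/11 = 128/11; sellers' price rises by Ps − P* = 1080/11 − 856/11 = 224/11.

Buyers gain 128/11 per unit; sellers gain 224/11 per unit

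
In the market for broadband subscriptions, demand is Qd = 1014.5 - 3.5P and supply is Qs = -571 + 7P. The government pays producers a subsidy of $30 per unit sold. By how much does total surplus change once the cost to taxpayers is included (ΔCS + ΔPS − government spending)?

Pre-subsidy: 1014.5 - 3.5P = -571 + 7P gives P* = 151, Q* = 486.
With the subsidy, sellers receive Ps = Pb + 30 for each unit, where Pb is the price buyers pay.
Supply in terms of Pb becomes Qs = -571 + 7(Pb + 30) = -361 + 7Pb. Setting this equal to demand: 1014.5 - 3.5Pb = -361 + 7Pb, so Pb = 131.
Sellers receive Ps = 131 + 30 = 161; Q' = 1014.5 − 3.5·131 = 556.
ΔCS = ½(486 + 556)(151 − 131) = 10420; ΔPS = ½(486 + 556)(161 − 151) = 5210.
Government spending = 30 × 556 = 16680.
Net change = 10420 + 5210 − 16680 = -1050. The loss equals the DWL triangle ½·30·70.

Net change in total surplus = -$1050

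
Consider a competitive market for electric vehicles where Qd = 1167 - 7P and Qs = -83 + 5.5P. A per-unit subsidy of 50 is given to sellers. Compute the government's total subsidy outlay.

Pre-subsidy: 1167 - 7P = -83 + 5.5P gives P* = 100, Q* = 467.
With the subsidy, sellers receive Ps = Pb + 50 for each unit, where Pb is the price buyers pay.
Supply in terms of Pb becomes Qs = -83 + 5.5(Pb + 50) = 192 + 5.5Pb. Setting this equal to demand: 1167 - 7Pb = 192 + 5.5Pb, so Pb = 78.
Sellers receive Ps = 78 + 50 = 128; Q' = 1167 − 7·78 = 621.
Government outlay = subsidy × quantity = 50 × 621 = 31050.

Government cost = 31050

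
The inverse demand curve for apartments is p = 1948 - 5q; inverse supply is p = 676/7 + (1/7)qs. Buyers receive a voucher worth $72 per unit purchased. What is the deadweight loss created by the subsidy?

Deadweight loss = $504

Pre-subsidy: 1948 - 5q = 676/7 + (1/7)q gives q* = 360 and p* = 148.
With the rebate, buyers effectively pay pb = ps − 72, where ps is the price sellers receive.
On the curves, pb = 1948 - 5q and ps = 676/7 + (1/7)q; the wedge ps − pb = 72 gives 676/7 + (1/7)q − (1948 - 5q) = 72, so q' = 374.
Then pb = 1948 − 5·374 = 78 and ps = 676/7 + (1/7)·374 = 150.
The subsidy expands output by 374 − 360 = 14 past the efficient level; on those units the gap between marginal cost and willingness to pay runs from 0 up to 72.
DWL = ½ × 72 × 14 = 504.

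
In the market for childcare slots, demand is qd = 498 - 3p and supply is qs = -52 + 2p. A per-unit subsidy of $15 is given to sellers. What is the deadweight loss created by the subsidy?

Deadweight loss = $135

Pre-subsidy: 498 - 3p = -52 + 2p gives p* = 110, q* = 168.
With the subsidy, sellers receive ps = pb + 15 for each unit, where pb is the price buyers pay.
Supply in terms of pb becomes qs = -52 + 2(pb + 15) = -22 + 2pb. Setting this equal to demand: 498 - 3pb = -22 + 2pb, so pb = 104.
Sellers receive ps = 104 + 15 = 119; q' = 498 − 3·104 = 186.
The subsidy expands output by 186 − 168 = 18 past the efficient level; on those units the gap between marginal cost and willingness to pay runs from 0 up to 15.
DWL = ½ × 15 × 18 = 135.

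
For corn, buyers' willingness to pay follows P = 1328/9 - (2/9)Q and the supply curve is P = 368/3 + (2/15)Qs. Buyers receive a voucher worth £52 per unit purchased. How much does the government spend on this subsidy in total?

Government cost = £11245

Pre-subsidy: 1328/9 - (2/9)Q = 368/3 + (2/15)Q gives Q* = 70 and P* = 132.
With the rebate, buyers effectively pay Pb = Ps − 52, where Ps is the price sellers receive.
On the curves, Pb = 1328/9 - (2/9)Q and Ps = 368/3 + (2/15)Q; the wedge Ps − Pb = 52 gives 368/3 + (2/15)Q − (1328/9 - (2/9)Q) = 52, so Q' = 216.25.
Then Pb = 1328/9 − (2/9)·216.25 = 99.5 and Ps = 368/3 + (2/15)·216.25 = 151.5.
Government outlay = subsidy × quantity = 52 × 216.25 = 11245.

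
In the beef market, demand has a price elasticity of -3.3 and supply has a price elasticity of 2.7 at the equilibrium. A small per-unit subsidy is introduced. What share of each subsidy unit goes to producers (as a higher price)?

Producer share = 0.55

For a small subsidy around the equilibrium, the benefit split depends on the relative slopes, which at a point are proportional to the elasticities.
Buyer share = εs/(εs + |εd|) = 2.7/(2.7 + 3.3) = 0.45; seller share = |εd|/(εs + |εd|) = 0.55.
So producers capture 0.55 of the subsidy.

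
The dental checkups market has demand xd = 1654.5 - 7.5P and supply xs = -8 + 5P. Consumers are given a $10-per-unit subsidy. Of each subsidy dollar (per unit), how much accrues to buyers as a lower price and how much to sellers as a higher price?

Pre-subsidy: 1654.5 - 7.5P = -8 + 5P gives P* = 133, x* = 657.
With the rebate, buyers effectively pay Pb = Ps − 10, where Ps is the price sellers receive.
Demand in terms of Ps becomes xd = 1654.5 − 7.5(Ps − 10) = 1729.5 - 7.5Ps. Setting this equal to supply: 1729.5 - 7.5Ps = -8 + 5Ps, so Ps = 139.
Buyers pay Pb = 139 − 10 = 129; x' = -8 + 5·139 = 687.
Buyers' price falls by P* − Pb = 133 − 129 = 4; sellers' price rises by Ps − P* = 139 − 133 = 6.

Buyers gain $4 per unit; sellers gain $6 per unit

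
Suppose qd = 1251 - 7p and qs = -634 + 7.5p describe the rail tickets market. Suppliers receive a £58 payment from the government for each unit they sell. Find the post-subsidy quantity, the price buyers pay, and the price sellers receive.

q' = 551; buyers pay £100; sellers receive £158

Pre-subsidy: 1251 - 7p = -634 + 7.5p gives p* = 130, q* = 341.
With the subsidy, sellers receive ps = pb + 58 for each unit, where pb is the price buyers pay.
Supply in terms of pb becomes qs = -634 + 7.5(pb + 58) = -199 + 7.5pb. Setting this equal to demand: 1251 - 7pb = -199 + 7.5pb, so pb = 100.
Sellers receive ps = 100 + 58 = 158; q' = 1251 − 7·100 = 551.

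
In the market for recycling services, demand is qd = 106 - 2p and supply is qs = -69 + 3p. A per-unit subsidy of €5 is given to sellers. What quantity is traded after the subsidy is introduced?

Pre-subsidy: 106 - 2p = -69 + 3p gives p* = 35, q* = 36.
With the subsidy, sellers receive ps = pb + 5 for each unit, where pb is the price buyers pay.
Supply in terms of pb becomes qs = -69 + 3(pb + 5) = -54 + 3pb. Setting this equal to demand: 106 - 2pb = -54 + 3pb, so pb = 32.
Sellers receive ps = 32 + 5 = 37; q' = 106 − 2·32 = 42.

q' = 42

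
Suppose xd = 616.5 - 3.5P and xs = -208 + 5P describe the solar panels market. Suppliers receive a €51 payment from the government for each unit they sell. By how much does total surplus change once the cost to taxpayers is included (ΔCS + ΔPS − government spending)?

Net change in total surplus = -€2677.5

Pre-subsidy: 616.5 - 3.5P = -208 + 5P gives P* = 97, x* = 277.
With the subsidy, sellers receive Ps = Pb + 51 for each unit, where Pb is the price buyers pay.
Supply in terms of Pb becomes xs = -208 + 5(Pb + 51) = 47 + 5Pb. Setting this equal to demand: 616.5 - 3.5Pb = 47 + 5Pb, so Pb = 67.
Sellers receive Ps = 67 + 51 = 118; x' = 616.5 − 3.5·67 = 382.
ΔCS = ½(277 + 382)(97 − 67) = 9885; ΔPS = ½(277 + 382)(118 − 97) = 6919.5.
Government spending = 51 × 382 = 19482.
Net change = 9885 + 6919.5 − 19482 = -2677.5. The loss equals the DWL triangle ½·51·105.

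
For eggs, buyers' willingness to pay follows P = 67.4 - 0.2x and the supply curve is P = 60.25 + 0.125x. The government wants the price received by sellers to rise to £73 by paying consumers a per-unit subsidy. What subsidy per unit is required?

At a seller price of 73, quantity supplied is -482 + 8·73 = 102.
Buyers absorb 102 only when they pay Pb = 67.4 − 0.2·102 = 47.
s = Ps − Pb = 73 − 47 = 26.

Required subsidy s = £26 per unit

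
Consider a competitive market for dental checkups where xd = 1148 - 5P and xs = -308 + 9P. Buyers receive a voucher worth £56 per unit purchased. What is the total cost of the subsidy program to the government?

Government cost = £45248

Pre-subsidy: 1148 - 5P = -308 + 9P gives P* = 104, x* = 628.
With the rebate, buyers effectively pay Pb = Ps − 56, where Ps is the price sellers receive.
Demand in terms of Ps becomes xd = 1148 − 5(Ps − 56) = 1428 - 5Ps. Setting this equal to supply: 1428 - 5Ps = -308 + 9Ps, so Ps = 124.
Buyers pay Pb = 124 − 56 = 68; x' = -308 + 9·124 = 808.
Government outlay = subsidy × quantity = 56 × 808 = 45248.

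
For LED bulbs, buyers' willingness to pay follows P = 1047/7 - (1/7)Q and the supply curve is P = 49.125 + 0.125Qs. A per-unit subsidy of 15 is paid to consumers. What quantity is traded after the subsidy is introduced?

Pre-subsidy: 1047/7 - (1/7)Q = 49.125 + 0.125Q gives Q* = 375 and P* = 96.
With the rebate, buyers effectively pay Pb = Ps − 15, where Ps is the price sellers receive.
On the curves, Pb = 1047/7 - (1/7)Q and Ps = 49.125 + 0.125Q; the wedge Ps − Pb = 15 gives 49.125 + 0.125Q − (1047/7 - (1/7)Q) = 15, so Q' = 431.
Then Pb = 1047/7 − (1/7)·431 = 88 and Ps = 49.125 + 0.125·431 = 103.

Q' = 431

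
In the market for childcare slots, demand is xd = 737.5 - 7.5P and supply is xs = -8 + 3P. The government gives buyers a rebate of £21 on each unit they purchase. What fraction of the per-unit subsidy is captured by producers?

Pre-subsidy: 737.5 - 7.5P = -8 + 3P gives P* = 71, x* = 205.
With the rebate, buyers effectively pay Pb = Ps − 21, where Ps is the price sellers receive.
Demand in terms of Ps becomes xd = 737.5 − 7.5(Ps − 21) = 895 - 7.5Ps. Setting this equal to supply: 895 - 7.5Ps = -8 + 3Ps, so Ps = 86.
Buyers pay Pb = 86 − 21 = 65; x' = -8 + 3·86 = 250.
Buyers' price falls by P* − Pb = 71 − 65 = 6; sellers' price rises by Ps − P* = 86 − 71 = 15.
So producers capture 15/21 = 5/7 of each unit of subsidy.

Producer share = 5/7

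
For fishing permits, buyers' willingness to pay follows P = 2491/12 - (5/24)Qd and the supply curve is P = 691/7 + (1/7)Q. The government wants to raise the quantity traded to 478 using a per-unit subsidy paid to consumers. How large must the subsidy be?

At Q = 478, from the demand curve buyers pay Pb = 2491/12 − (5/24)·478 = 108; from the supply curve sellers need Ps = 691/7 + (1/7)·478 = 167.
The subsidy must fill the gap: s = Ps − Pb = 167 − 108 = 59.

Required subsidy s = 59 per unit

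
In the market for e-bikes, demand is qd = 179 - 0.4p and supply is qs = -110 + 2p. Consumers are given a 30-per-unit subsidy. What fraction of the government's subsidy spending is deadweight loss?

DWL / government spending = 6/169

Pre-subsidy: 179 - 0.4p = -110 + 2p gives p* = 1445/12, q* = 785/6.
With the rebate, buyers effectively pay pb = ps − 30, where ps is the price sellers receive.
Demand in terms of ps becomes qd = 179 − 0.4(ps − 30) = 191 - 0.4ps. Setting this equal to supply: 191 - 0.4ps = -110 + 2ps, so ps = 1505/12.
Buyers pay pb = 1505/12 − 30 = 1145/12; q' = -110 + 2·(1505/12) = 845/6.
ΔCS = ½(785/6 + 845/6)(1445/12 − 1145/12) = 20375/6; ΔPS = ½(785/6 + 845/6)(1505/12 − 1445/12) = 4075/6.
Government spending = 30 × 845/6 = 4225.
DWL = ½ × 30 × (845/6 − 785/6) = 150; fraction = 150 / 4225 = 6/169.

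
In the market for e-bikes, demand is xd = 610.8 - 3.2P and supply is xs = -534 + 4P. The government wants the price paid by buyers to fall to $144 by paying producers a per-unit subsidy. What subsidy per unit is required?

At a buyer price of 144, quantity demanded is 610.8 − 3.2·144 = 150.
Sellers supply 150 only when they receive Ps with -534 + 4·Ps = 150, i.e. Ps = 171.
s = Ps − Pb = 171 − 144 = 27.

Required subsidy s = $27 per unit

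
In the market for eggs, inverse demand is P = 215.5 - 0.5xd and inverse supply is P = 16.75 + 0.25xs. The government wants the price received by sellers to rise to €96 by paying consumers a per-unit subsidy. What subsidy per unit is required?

At a seller price of 96, quantity supplied is -67 + 4·96 = 317.
Buyers absorb 317 only when they pay Pb = 215.5 − 0.5·317 = 57.
s = Ps − Pb = 96 − 57 = 39.

Required subsidy s = €39 per unit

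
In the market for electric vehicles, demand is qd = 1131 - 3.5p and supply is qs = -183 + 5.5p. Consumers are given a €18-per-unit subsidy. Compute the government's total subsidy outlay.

Government cost = €11853

Pre-subsidy: 1131 - 3.5p = -183 + 5.5p gives p* = 146, q* = 620.
With the rebate, buyers effectively pay pb = ps − 18, where ps is the price sellers receive.
Demand in terms of ps becomes qd = 1131 − 3.5(ps − 18) = 1194 - 3.5ps. Setting this equal to supply: 1194 - 3.5ps = -183 + 5.5ps, so ps = 153.
Buyers pay pb = 153 − 18 = 135; q' = -183 + 5.5·153 = 658.5.
Government outlay = subsidy × quantity = 18 × 658.5 = 11853.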